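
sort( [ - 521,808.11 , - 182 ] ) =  [ - 521, - 182,808.11 ]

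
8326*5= 41630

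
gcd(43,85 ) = 1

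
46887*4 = 187548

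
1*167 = 167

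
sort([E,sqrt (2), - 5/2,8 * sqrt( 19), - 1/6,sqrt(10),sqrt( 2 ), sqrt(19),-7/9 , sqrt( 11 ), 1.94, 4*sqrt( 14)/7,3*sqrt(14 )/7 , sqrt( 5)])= [-5/2, - 7/9,  -  1/6,sqrt( 2 ), sqrt(2 ),3* sqrt(14) /7,1.94,4*sqrt( 14)/7,sqrt( 5 ), E,  sqrt( 10),sqrt( 11 ) , sqrt(19 ),8*sqrt( 19 )] 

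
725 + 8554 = 9279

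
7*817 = 5719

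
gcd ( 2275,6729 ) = 1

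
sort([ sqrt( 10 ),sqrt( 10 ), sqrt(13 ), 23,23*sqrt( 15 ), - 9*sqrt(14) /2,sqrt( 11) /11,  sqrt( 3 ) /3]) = [ - 9*sqrt (14 ) /2,sqrt( 11 )/11,sqrt( 3 )/3, sqrt( 10), sqrt( 10), sqrt( 13),23, 23*sqrt( 15 )] 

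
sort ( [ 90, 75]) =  [ 75, 90 ] 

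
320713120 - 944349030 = -623635910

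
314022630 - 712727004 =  - 398704374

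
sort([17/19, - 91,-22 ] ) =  [ - 91,-22,17/19 ] 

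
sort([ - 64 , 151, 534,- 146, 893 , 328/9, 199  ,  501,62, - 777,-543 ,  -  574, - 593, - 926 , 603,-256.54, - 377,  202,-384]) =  [- 926, - 777, - 593, - 574, - 543,-384,-377, - 256.54, - 146, -64,328/9,  62,  151, 199,  202,501,534, 603, 893]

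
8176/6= 1362+2/3 = 1362.67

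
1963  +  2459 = 4422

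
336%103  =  27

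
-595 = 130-725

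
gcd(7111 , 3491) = 1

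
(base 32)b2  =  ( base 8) 542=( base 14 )1B4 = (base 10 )354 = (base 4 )11202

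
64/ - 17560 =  - 1 + 2187/2195 = - 0.00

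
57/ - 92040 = -19/30680  =  -0.00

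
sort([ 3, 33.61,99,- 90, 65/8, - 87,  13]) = [ - 90, - 87, 3, 65/8,13,33.61,99 ]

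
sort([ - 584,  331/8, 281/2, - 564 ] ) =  [ - 584, - 564, 331/8,  281/2] 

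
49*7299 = 357651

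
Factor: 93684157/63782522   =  2^(-1)*7^1*67^1*383^( - 1) *83267^( - 1)*199753^1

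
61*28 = 1708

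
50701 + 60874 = 111575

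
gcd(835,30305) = 5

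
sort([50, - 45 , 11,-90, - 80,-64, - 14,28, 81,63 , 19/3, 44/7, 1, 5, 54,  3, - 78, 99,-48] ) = [-90, - 80, - 78, - 64,-48, -45, - 14, 1, 3, 5, 44/7, 19/3, 11, 28, 50,  54,  63, 81, 99]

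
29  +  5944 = 5973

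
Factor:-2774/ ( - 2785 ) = 2^1*5^( - 1)* 19^1*73^1*557^( - 1)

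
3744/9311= 3744/9311 = 0.40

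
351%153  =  45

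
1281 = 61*21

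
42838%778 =48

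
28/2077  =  28/2077 = 0.01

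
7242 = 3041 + 4201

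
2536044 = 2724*931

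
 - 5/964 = - 5/964  =  - 0.01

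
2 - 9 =-7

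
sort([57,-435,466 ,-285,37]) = [ - 435 , - 285,37, 57,466 ] 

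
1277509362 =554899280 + 722610082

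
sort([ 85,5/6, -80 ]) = [ -80,5/6,  85] 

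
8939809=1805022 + 7134787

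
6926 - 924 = 6002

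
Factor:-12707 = -97^1*131^1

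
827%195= 47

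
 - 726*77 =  - 55902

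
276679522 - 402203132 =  - 125523610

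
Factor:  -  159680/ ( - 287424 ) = 5/9 =3^( - 2)*5^1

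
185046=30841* 6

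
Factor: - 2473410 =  - 2^1*3^1*5^1*29^1 * 2843^1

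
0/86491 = 0= 0.00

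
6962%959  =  249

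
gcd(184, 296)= 8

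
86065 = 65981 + 20084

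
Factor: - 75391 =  - 75391^1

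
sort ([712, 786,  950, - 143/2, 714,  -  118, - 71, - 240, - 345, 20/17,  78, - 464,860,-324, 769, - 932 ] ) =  [ - 932 , - 464, - 345,-324, - 240 , - 118, - 143/2, - 71, 20/17 , 78, 712, 714, 769, 786,860, 950]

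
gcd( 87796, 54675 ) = 1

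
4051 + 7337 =11388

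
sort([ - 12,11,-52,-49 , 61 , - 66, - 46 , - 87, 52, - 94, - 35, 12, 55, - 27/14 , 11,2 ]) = [ - 94, - 87 , - 66, - 52,-49, - 46, - 35, - 12,  -  27/14,2, 11,  11,12,52 , 55,61]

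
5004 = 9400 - 4396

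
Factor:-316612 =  - 2^2*79153^1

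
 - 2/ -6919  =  2/6919 = 0.00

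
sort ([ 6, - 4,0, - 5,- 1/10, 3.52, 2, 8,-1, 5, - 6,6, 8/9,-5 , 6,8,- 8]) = [ - 8,-6, - 5, - 5,-4,- 1, - 1/10, 0,  8/9,2, 3.52,  5,6,6,  6, 8 , 8 ] 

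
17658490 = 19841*890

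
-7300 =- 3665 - 3635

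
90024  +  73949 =163973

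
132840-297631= - 164791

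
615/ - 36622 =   -  615/36622 = -  0.02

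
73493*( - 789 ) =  - 57985977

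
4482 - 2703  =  1779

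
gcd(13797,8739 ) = 9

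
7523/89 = 84+47/89 = 84.53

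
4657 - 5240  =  -583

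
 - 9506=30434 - 39940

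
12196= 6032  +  6164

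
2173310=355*6122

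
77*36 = 2772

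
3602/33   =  109 + 5/33 = 109.15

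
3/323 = 3/323 = 0.01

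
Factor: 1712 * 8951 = 15324112 = 2^4*107^1 *8951^1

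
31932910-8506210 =23426700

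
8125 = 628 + 7497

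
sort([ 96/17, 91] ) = [ 96/17,91]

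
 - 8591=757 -9348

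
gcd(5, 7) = 1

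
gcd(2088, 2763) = 9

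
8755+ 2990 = 11745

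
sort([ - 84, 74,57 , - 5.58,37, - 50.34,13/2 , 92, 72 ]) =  [ - 84 , - 50.34,-5.58, 13/2 , 37, 57,72,  74, 92]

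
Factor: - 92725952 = -2^6 *11^1*131713^1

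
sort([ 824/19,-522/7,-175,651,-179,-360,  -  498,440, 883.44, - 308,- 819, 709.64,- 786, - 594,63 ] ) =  [ - 819 , - 786 , -594,-498, - 360,-308,- 179, - 175,  -  522/7, 824/19,63, 440, 651, 709.64, 883.44 ]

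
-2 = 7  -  9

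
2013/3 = 671  =  671.00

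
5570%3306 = 2264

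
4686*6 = 28116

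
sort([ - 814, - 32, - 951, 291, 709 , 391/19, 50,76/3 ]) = [- 951, - 814 ,  -  32, 391/19,76/3, 50, 291, 709]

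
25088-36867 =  - 11779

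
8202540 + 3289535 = 11492075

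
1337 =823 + 514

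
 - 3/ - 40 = 3/40 = 0.07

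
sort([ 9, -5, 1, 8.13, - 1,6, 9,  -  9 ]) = [ - 9, -5, - 1,1, 6, 8.13, 9,9]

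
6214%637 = 481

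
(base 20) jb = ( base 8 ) 607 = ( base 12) 287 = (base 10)391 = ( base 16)187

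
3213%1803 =1410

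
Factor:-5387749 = -5387749^1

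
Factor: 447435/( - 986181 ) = - 3^1*5^1*7^(-1)*61^1*151^(-1)*163^1* 311^( - 1) =- 149145/328727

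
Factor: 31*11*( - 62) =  - 21142 = - 2^1*11^1 *31^2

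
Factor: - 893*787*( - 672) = 472275552 = 2^5*3^1*7^1* 19^1 * 47^1 * 787^1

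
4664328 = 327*14264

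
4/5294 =2/2647 = 0.00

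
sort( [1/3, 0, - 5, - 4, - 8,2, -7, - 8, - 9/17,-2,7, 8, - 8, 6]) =[- 8, - 8, - 8, - 7,- 5, - 4, - 2, - 9/17,0,1/3,2,6,7,8 ]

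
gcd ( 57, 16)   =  1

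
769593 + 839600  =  1609193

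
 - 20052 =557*( - 36 ) 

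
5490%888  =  162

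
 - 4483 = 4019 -8502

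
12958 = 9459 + 3499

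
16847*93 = 1566771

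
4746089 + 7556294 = 12302383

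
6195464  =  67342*92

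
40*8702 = 348080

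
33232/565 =33232/565  =  58.82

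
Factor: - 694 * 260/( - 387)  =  180440/387 = 2^3*3^(-2 )*5^1 * 13^1 * 43^(- 1) * 347^1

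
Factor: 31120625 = 5^4*17^1*29^1* 101^1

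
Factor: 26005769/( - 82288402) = -2^( - 1 )*7^( - 1)*229^ ( - 1)* 25667^( - 1 )*26005769^1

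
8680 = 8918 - 238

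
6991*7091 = 49573181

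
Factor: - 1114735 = -5^1*222947^1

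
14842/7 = 14842/7 = 2120.29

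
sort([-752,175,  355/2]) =[ - 752, 175, 355/2 ] 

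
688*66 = 45408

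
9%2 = 1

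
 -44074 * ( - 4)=176296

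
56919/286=199 + 5/286= 199.02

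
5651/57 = 5651/57 = 99.14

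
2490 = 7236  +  -4746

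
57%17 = 6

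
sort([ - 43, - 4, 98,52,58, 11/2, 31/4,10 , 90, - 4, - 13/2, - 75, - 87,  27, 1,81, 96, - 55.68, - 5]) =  [ - 87, -75, - 55.68, - 43, - 13/2, - 5, - 4, -4,1,  11/2 , 31/4, 10,27, 52,58,  81,90,96,98 ] 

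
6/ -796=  - 3/398 = - 0.01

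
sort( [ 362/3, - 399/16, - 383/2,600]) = [ - 383/2, -399/16, 362/3 , 600]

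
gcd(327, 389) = 1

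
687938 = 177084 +510854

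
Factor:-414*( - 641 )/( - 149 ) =-2^1*3^2 *23^1*149^( - 1)*641^1 = - 265374/149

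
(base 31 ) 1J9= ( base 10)1559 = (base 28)1rj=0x617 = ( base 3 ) 2010202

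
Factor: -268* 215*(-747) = 2^2*3^2*5^1*43^1 * 67^1*83^1 = 43042140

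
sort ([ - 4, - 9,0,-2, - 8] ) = [-9, -8,  -  4,  -  2, 0]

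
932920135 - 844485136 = 88434999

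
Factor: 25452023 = 31^1*359^1*2287^1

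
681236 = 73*9332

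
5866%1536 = 1258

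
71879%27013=17853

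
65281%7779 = 3049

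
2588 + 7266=9854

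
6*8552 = 51312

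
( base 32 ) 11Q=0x43a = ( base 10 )1082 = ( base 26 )1FG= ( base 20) 2E2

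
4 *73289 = 293156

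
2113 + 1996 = 4109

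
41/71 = 41/71 = 0.58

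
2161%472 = 273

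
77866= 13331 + 64535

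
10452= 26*402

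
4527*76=344052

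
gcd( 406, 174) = 58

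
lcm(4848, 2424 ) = 4848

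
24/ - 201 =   -  1 + 59/67= - 0.12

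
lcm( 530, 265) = 530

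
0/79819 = 0 = 0.00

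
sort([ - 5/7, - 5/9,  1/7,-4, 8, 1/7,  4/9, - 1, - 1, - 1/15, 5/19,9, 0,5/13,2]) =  [- 4, - 1, - 1,- 5/7, - 5/9, - 1/15,0,1/7, 1/7, 5/19, 5/13,4/9, 2,  8,9]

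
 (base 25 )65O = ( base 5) 111044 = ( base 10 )3899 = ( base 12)230b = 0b111100111011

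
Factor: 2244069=3^2*249341^1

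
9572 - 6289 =3283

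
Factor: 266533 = 193^1*1381^1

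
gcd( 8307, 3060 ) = 9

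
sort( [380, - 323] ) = [ - 323, 380]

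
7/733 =7/733 = 0.01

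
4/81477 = 4/81477  =  0.00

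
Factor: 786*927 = 728622 = 2^1*3^3*  103^1*131^1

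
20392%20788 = 20392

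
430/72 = 5 + 35/36 = 5.97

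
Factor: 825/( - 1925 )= - 3/7 =- 3^1*7^( - 1 )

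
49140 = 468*105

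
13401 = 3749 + 9652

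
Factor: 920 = 2^3*5^1*23^1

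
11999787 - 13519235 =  - 1519448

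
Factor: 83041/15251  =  7^1*101^( - 1) * 151^( - 1 )*11863^1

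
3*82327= 246981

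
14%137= 14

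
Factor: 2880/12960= 2^1*3^( -2) = 2/9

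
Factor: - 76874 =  - 2^1*7^1*17^2*19^1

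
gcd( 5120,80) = 80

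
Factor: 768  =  2^8*3^1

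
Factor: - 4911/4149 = -3^ ( - 1)*461^( -1 )*1637^1 =-1637/1383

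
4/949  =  4/949 = 0.00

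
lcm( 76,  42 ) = 1596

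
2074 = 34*61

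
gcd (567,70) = 7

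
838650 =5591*150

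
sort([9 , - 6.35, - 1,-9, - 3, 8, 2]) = [ - 9, - 6.35, - 3, - 1,2,8, 9]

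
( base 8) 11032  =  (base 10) 4634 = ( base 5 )122014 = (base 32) 4gq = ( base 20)bbe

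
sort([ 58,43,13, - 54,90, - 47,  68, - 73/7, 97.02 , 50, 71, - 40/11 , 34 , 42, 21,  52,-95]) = [ - 95, - 54, - 47 , - 73/7, - 40/11, 13,21,  34 , 42,  43 , 50, 52, 58,68,  71 , 90,97.02]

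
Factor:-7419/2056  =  -2^ ( - 3)*3^1*257^ (- 1)*2473^1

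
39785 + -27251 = 12534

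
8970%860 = 370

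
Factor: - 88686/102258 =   -  379/437 = - 19^(-1 )*23^( - 1) * 379^1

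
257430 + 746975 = 1004405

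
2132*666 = 1419912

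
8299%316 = 83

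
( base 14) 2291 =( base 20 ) f07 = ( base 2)1011101110111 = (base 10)6007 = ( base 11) 4571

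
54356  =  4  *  13589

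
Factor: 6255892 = 2^2*1563973^1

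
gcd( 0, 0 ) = 0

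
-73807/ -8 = 9225+7/8 = 9225.88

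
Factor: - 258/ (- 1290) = 1/5 = 5^ ( - 1 )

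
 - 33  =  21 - 54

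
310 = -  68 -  - 378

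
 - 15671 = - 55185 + 39514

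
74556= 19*3924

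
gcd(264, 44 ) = 44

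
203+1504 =1707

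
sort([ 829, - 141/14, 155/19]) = [ - 141/14, 155/19,829 ] 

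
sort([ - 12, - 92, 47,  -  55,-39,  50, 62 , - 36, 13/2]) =[ -92, - 55,-39,-36,- 12, 13/2, 47, 50, 62]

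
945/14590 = 189/2918 = 0.06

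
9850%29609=9850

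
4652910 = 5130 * 907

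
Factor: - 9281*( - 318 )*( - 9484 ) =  - 27990679272  =  -2^3 *3^1*53^1 *2371^1* 9281^1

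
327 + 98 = 425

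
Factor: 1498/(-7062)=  - 7/33 = -  3^( - 1)*7^1*11^(  -  1)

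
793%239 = 76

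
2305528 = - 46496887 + 48802415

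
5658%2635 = 388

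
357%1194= 357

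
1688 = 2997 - 1309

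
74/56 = 1 + 9/28 = 1.32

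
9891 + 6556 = 16447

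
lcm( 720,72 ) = 720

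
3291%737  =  343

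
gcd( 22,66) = 22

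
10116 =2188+7928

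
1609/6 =268 + 1/6  =  268.17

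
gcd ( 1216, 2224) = 16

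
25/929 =25/929 = 0.03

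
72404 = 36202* 2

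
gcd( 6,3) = 3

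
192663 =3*64221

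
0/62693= 0= 0.00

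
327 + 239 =566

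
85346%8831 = 5867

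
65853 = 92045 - 26192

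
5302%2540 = 222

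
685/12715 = 137/2543= 0.05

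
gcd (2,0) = 2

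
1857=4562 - 2705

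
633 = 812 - 179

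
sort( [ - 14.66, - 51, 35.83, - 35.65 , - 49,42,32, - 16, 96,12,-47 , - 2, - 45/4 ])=[ - 51 , - 49, -47, - 35.65, - 16, - 14.66, - 45/4, - 2,12,32,35.83, 42,96] 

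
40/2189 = 40/2189 = 0.02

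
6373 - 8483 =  - 2110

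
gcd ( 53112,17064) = 24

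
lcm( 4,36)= 36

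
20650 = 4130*5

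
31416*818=25698288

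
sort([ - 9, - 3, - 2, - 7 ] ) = [ - 9, - 7 ,-3,- 2]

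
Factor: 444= 2^2*3^1*37^1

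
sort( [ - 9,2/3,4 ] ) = [ - 9, 2/3, 4] 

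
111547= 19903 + 91644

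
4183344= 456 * 9174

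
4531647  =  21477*211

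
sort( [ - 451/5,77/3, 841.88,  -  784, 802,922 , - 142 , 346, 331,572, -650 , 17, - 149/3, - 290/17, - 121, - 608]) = [ - 784, - 650,- 608, - 142, - 121,-451/5, - 149/3, - 290/17,17, 77/3, 331,346 , 572  ,  802, 841.88, 922 ]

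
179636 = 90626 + 89010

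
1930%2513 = 1930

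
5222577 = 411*12707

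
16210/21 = 771+19/21 = 771.90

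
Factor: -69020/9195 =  - 2^2 * 3^ ( - 1) *7^1*17^1 * 29^1*613^(  -  1) = - 13804/1839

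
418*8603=3596054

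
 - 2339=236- 2575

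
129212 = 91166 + 38046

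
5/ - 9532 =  - 1 + 9527/9532=-  0.00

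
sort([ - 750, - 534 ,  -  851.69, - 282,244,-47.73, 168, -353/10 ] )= [ -851.69,-750,  -  534, - 282,  -  47.73 ,-353/10,168,244]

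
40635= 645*63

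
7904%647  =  140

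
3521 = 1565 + 1956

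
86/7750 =43/3875  =  0.01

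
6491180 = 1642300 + 4848880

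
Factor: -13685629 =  - 17^1*805037^1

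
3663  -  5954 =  - 2291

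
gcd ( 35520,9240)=120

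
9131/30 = 9131/30 = 304.37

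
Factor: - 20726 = - 2^1*43^1*241^1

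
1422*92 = 130824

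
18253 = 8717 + 9536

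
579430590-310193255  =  269237335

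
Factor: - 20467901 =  -20467901^1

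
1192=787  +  405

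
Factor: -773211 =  - 3^1*17^1 * 15161^1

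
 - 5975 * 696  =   -4158600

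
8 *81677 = 653416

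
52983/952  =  55 + 89/136 = 55.65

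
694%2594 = 694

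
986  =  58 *17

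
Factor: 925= 5^2*37^1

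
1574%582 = 410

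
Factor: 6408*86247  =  2^3*3^4*7^1*37^2*89^1 = 552670776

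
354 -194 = 160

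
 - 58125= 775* (  -  75)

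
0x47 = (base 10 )71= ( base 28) 2F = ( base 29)2D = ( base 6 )155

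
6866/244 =3433/122= 28.14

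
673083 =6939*97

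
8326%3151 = 2024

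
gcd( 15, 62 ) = 1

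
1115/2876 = 1115/2876 = 0.39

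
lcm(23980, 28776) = 143880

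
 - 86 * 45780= -3937080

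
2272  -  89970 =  - 87698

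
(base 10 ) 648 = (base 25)10n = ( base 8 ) 1210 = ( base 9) 800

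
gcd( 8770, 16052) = 2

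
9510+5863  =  15373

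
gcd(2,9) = 1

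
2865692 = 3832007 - 966315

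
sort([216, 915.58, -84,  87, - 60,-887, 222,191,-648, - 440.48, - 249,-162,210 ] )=[ - 887, - 648, - 440.48, - 249, - 162,  -  84, - 60  ,  87, 191, 210 , 216,222 , 915.58]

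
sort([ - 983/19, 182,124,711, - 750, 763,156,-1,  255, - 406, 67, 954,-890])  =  [ - 890,-750,-406, - 983/19 , - 1,67, 124 , 156, 182,255, 711,763, 954 ]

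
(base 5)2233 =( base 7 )633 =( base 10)318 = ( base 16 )13E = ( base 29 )as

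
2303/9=255+ 8/9 = 255.89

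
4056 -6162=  - 2106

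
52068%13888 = 10404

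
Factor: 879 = 3^1*293^1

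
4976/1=4976 = 4976.00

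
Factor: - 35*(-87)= 3^1 *5^1*7^1*29^1 = 3045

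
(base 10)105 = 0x69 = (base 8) 151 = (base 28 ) 3L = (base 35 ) 30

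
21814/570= 10907/285 = 38.27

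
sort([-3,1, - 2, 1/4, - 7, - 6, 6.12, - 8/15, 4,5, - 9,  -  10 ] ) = [ - 10,-9, - 7,-6, - 3, - 2, - 8/15,  1/4,1,4,5,6.12] 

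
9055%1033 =791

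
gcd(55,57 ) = 1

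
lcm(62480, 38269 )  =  3061520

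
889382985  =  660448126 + 228934859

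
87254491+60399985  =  147654476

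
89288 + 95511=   184799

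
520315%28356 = 9907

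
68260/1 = 68260  =  68260.00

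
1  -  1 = 0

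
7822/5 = 7822/5=1564.40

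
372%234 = 138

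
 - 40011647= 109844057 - 149855704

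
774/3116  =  387/1558 = 0.25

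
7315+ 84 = 7399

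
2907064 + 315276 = 3222340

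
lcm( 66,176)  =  528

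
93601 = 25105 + 68496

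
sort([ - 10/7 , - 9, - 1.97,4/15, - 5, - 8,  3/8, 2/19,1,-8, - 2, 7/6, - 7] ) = [ - 9,- 8, - 8, - 7,-5, - 2 , - 1.97, - 10/7,2/19,4/15,  3/8, 1,7/6 ]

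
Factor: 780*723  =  2^2 * 3^2*5^1*13^1*241^1 =563940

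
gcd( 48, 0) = 48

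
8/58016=1/7252 = 0.00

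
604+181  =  785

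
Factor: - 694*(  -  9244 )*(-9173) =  - 58847877128  =  - 2^3*347^1*2311^1*9173^1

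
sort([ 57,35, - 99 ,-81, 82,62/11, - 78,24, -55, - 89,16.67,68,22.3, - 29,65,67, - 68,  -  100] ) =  [ - 100,-99 , - 89,- 81 , - 78, - 68, - 55,-29, 62/11,16.67,22.3, 24,35,57, 65,67,68,82] 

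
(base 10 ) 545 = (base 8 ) 1041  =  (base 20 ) 175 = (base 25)LK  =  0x221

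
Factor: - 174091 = - 174091^1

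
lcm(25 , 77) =1925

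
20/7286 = 10/3643 = 0.00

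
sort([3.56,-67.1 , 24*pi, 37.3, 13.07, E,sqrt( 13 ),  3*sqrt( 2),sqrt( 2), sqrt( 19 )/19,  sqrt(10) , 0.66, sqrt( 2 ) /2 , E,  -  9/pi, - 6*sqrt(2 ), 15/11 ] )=[ - 67.1, - 6*sqrt (2),-9/pi,sqrt( 19 )/19, 0.66,  sqrt(2)/2, 15/11, sqrt( 2 ),E, E, sqrt( 10),3.56,sqrt ( 13 ), 3*sqrt( 2 ),13.07, 37.3,24*pi] 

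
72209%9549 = 5366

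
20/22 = 10/11 = 0.91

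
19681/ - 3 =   -  19681/3= - 6560.33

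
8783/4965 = 8783/4965 = 1.77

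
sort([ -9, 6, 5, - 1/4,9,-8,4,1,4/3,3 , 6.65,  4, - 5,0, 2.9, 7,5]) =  [ - 9,-8 ,- 5, - 1/4, 0, 1,4/3,2.9, 3,4, 4, 5,5, 6,6.65, 7,  9]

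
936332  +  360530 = 1296862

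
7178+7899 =15077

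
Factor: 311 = 311^1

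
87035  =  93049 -6014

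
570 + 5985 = 6555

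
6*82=492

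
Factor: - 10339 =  -7^2*211^1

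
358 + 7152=7510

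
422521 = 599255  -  176734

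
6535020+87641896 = 94176916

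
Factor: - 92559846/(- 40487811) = 30853282/13495937 = 2^1*7^(-1 )  *  13^ ( - 1)*43^( - 1 )*1019^1*3449^( - 1 )* 15139^1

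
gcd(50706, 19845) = 81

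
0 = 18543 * 0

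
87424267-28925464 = 58498803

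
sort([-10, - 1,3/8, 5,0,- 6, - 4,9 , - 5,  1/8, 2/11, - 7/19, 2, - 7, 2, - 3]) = [ - 10, - 7, - 6,-5, - 4,  -  3 , - 1 , - 7/19,0, 1/8, 2/11,3/8,2,2,5, 9]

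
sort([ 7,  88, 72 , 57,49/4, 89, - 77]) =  [ - 77, 7,49/4,57,  72,88, 89]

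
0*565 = 0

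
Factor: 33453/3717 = 9  =  3^2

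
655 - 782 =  - 127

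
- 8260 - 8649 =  - 16909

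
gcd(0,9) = 9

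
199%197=2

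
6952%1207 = 917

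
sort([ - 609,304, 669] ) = [ - 609, 304, 669]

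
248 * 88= 21824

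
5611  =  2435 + 3176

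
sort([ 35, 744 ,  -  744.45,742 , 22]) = [- 744.45, 22, 35, 742, 744]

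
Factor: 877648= 2^4*19^1*2887^1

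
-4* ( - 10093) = 40372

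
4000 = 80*50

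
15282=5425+9857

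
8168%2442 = 842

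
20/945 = 4/189 = 0.02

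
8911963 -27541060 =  - 18629097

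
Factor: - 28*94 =-2632=- 2^3*7^1*47^1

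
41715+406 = 42121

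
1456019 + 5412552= 6868571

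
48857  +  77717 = 126574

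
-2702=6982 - 9684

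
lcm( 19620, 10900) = 98100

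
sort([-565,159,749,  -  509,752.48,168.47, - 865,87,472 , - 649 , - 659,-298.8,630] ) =[ - 865,-659,-649, - 565, - 509  , - 298.8 , 87,159,168.47,472,630,749,752.48]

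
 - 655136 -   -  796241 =141105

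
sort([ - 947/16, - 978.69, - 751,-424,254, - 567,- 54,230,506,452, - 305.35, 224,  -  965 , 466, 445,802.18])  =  [ - 978.69, - 965, - 751  , -567,-424, - 305.35, - 947/16,-54,224,230,  254 , 445,452,  466, 506,802.18] 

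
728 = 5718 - 4990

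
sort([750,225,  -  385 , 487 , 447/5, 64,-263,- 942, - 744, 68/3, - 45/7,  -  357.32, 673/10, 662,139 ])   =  [-942, - 744,  -  385,  -  357.32,-263, - 45/7, 68/3,64 , 673/10 , 447/5, 139 , 225, 487,662,750 ]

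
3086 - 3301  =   - 215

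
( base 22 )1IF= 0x37F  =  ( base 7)2416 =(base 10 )895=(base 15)3ea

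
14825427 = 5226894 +9598533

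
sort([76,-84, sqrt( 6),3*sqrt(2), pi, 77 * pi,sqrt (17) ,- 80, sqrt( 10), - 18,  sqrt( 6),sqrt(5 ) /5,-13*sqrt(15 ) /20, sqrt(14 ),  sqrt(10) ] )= [-84 ,-80, - 18, - 13*sqrt(15)/20, sqrt(5)/5,sqrt ( 6), sqrt(6), pi, sqrt ( 10), sqrt(10), sqrt(14),sqrt(17 ),3*sqrt(2), 76, 77* pi]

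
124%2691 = 124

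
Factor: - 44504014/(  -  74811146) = 61^1 * 283^1*1289^1*37405573^(- 1 ) = 22252007/37405573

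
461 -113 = 348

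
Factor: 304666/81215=694/185=2^1*5^( - 1)*37^( - 1 )*347^1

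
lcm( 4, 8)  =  8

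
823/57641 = 823/57641 = 0.01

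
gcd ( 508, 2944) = 4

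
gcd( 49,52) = 1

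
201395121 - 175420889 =25974232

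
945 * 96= 90720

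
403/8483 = 403/8483 = 0.05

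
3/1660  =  3/1660=0.00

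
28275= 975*29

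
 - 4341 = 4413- 8754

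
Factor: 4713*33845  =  159511485 = 3^1*5^1*7^1*967^1*1571^1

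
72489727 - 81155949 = -8666222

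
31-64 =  - 33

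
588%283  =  22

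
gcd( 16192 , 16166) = 2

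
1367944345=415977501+951966844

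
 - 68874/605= - 114 + 96/605 = - 113.84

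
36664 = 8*4583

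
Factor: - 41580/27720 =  - 2^( - 1)*3^1 = - 3/2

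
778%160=138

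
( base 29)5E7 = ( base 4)1020022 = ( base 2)1001000001010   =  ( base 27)691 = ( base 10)4618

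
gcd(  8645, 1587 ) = 1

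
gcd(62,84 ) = 2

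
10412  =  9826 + 586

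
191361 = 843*227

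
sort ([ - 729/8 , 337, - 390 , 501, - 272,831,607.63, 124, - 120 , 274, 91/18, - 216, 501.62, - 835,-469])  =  [ - 835, - 469 ,-390, - 272 , - 216, - 120 , - 729/8, 91/18, 124, 274, 337, 501,  501.62 , 607.63 , 831]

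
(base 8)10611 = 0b1000110001001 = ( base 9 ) 6137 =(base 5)120424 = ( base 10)4489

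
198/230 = 99/115=0.86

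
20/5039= 20/5039 = 0.00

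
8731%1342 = 679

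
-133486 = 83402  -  216888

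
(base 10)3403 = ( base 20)8a3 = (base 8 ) 6513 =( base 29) 41a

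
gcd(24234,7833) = 21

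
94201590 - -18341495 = 112543085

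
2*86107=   172214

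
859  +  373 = 1232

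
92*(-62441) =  - 5744572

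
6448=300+6148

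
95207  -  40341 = 54866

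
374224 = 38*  9848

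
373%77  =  65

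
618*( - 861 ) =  - 532098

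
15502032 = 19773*784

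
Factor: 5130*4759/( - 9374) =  - 12206835/4687=- 3^3* 5^1*19^1*43^( - 1)*109^(-1)*4759^1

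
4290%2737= 1553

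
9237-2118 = 7119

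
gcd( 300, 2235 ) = 15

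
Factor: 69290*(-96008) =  - 2^4* 5^1*11^1*13^2*41^1*1091^1 = - 6652394320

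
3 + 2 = 5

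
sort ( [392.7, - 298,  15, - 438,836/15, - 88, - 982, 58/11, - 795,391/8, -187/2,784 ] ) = [ - 982, - 795, - 438,- 298, - 187/2, - 88,58/11,  15 , 391/8, 836/15, 392.7, 784]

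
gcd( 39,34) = 1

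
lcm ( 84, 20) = 420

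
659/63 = 10 + 29/63 = 10.46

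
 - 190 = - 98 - 92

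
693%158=61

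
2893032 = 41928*69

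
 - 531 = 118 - 649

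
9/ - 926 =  - 9/926 = -0.01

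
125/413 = 125/413 = 0.30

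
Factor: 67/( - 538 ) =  - 2^( - 1)*67^1*269^( - 1)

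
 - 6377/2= -6377/2 = - 3188.50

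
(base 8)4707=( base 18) 7D1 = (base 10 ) 2503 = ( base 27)3BJ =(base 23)4GJ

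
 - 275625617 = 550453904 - 826079521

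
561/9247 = 561/9247 = 0.06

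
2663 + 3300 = 5963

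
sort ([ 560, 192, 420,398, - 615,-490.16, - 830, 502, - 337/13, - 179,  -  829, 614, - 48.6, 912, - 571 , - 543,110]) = [- 830, - 829, - 615, - 571, - 543,-490.16, - 179, - 48.6,  -  337/13,110,192, 398, 420, 502,560,614, 912 ] 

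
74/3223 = 74/3223 = 0.02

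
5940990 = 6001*990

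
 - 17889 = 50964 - 68853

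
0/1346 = 0 = 0.00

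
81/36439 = 81/36439 = 0.00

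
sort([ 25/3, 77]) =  [25/3,77 ] 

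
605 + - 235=370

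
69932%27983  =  13966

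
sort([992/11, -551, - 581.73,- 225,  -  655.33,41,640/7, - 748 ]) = [ -748,-655.33, - 581.73 ,-551, -225 , 41,992/11,640/7] 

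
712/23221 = 712/23221 =0.03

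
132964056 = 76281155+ 56682901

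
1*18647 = 18647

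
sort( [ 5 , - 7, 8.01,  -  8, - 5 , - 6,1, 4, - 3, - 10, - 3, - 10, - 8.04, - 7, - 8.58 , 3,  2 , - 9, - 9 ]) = [ - 10,-10, - 9, - 9, - 8.58, - 8.04 , - 8, -7 , - 7  ,-6, - 5  ,- 3 , - 3,1, 2, 3, 4,5, 8.01 ] 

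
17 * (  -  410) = -6970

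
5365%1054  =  95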